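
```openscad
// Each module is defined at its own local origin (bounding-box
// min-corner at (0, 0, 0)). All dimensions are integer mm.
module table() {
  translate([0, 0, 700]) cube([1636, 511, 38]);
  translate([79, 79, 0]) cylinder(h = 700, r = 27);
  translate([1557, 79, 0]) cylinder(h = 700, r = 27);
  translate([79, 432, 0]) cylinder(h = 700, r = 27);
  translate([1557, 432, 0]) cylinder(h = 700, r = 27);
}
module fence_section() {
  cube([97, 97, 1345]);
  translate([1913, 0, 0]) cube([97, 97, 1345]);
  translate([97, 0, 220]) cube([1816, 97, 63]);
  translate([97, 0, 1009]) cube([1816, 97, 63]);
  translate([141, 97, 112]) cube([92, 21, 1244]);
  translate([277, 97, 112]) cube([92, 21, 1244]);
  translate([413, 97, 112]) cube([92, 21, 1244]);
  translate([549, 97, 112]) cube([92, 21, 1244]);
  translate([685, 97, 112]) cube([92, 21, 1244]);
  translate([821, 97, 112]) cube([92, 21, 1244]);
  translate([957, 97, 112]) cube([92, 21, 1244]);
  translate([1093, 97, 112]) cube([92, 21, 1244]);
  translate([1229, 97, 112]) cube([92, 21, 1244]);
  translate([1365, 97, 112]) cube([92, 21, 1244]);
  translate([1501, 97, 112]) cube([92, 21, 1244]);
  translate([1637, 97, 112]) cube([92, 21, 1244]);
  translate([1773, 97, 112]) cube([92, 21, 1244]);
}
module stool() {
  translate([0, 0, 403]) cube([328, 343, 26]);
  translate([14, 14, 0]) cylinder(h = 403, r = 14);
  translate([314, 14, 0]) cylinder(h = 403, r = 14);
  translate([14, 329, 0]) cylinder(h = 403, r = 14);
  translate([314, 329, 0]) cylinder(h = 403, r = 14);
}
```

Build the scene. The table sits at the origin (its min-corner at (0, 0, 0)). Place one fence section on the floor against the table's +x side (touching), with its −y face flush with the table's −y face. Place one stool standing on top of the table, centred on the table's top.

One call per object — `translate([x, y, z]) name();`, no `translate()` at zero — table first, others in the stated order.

table();
translate([1636, 0, 0]) fence_section();
translate([654, 84, 738]) stool();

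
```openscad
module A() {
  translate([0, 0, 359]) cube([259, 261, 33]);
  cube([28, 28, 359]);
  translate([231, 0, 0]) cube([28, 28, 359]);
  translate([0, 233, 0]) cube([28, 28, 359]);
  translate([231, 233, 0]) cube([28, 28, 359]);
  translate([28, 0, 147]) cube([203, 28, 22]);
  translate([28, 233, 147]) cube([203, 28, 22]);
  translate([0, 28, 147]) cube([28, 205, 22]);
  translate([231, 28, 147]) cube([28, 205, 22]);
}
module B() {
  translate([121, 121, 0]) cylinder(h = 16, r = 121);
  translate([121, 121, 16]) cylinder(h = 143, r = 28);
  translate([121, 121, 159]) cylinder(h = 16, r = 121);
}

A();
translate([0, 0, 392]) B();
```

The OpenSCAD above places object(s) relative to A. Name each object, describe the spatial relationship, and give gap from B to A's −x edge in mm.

The spool's min-x is at 0; the stool's min-x is 0; gap = 0 mm.

A is a stool. B is a spool. The spool is on top of the stool. The gap from the spool to the stool's −x edge is 0 mm.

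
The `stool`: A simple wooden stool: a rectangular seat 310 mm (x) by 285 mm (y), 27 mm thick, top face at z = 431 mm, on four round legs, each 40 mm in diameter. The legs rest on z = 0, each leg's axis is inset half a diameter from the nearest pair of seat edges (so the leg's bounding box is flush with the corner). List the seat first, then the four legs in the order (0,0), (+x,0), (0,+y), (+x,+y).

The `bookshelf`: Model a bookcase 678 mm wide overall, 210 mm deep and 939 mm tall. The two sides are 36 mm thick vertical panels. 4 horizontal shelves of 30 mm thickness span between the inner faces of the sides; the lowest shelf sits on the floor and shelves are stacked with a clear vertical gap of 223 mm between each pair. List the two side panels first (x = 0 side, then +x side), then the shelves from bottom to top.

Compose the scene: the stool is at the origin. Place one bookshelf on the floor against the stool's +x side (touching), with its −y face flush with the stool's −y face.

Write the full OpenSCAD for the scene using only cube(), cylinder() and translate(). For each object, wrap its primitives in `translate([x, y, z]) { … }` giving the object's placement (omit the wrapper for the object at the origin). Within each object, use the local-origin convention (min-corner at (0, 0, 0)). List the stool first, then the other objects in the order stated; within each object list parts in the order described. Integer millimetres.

translate([0, 0, 404]) cube([310, 285, 27]);
translate([20, 20, 0]) cylinder(h = 404, r = 20);
translate([290, 20, 0]) cylinder(h = 404, r = 20);
translate([20, 265, 0]) cylinder(h = 404, r = 20);
translate([290, 265, 0]) cylinder(h = 404, r = 20);
translate([310, 0, 0]) {
  cube([36, 210, 939]);
  translate([642, 0, 0]) cube([36, 210, 939]);
  translate([36, 0, 0]) cube([606, 210, 30]);
  translate([36, 0, 253]) cube([606, 210, 30]);
  translate([36, 0, 506]) cube([606, 210, 30]);
  translate([36, 0, 759]) cube([606, 210, 30]);
}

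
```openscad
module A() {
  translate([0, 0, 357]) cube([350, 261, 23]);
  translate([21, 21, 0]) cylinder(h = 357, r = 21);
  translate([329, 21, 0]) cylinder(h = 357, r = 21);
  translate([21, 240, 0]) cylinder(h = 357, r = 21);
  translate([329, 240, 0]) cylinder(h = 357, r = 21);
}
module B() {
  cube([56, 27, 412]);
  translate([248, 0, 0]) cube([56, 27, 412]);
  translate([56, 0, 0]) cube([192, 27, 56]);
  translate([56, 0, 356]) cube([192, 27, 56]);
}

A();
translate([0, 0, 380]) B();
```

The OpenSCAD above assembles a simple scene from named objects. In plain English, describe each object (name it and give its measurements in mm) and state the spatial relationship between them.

A is a four-legged stool. The seat is 350×261 mm, 23 mm thick, top at z = 380 mm. It stands on four round legs, each 42 mm in diameter, from z = 0 to the seat underside, each leg's axis is inset half a diameter from the nearest pair of seat edges (so the leg's bounding box is flush with the corner).

B is a rectangular picture frame lying in the x–z plane (depth along y). The opening is 192 mm wide (x) by 300 mm tall (z), surrounded by a border 56 mm wide on all four sides. The frame is 27 mm deep and is made of two full-height vertical stiles with two horizontal rails fitted between them.

The picture frame is on top of the stool.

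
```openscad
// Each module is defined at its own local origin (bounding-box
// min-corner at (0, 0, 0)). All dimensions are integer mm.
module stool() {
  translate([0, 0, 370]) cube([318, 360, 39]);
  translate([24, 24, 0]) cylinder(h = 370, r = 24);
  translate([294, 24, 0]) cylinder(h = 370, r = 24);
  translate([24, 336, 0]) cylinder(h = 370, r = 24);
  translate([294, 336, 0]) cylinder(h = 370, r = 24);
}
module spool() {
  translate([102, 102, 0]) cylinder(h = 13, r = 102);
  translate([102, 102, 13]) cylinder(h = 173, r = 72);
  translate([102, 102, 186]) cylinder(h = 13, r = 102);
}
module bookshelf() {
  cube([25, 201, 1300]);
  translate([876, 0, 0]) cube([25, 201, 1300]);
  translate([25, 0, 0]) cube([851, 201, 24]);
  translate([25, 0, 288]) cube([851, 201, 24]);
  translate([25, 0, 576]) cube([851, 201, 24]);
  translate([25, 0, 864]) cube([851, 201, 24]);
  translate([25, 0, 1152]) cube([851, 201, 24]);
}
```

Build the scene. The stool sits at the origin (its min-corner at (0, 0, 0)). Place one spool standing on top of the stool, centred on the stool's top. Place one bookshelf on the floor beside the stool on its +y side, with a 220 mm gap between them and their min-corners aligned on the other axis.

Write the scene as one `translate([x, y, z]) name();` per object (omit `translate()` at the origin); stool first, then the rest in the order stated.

stool();
translate([57, 78, 409]) spool();
translate([0, 580, 0]) bookshelf();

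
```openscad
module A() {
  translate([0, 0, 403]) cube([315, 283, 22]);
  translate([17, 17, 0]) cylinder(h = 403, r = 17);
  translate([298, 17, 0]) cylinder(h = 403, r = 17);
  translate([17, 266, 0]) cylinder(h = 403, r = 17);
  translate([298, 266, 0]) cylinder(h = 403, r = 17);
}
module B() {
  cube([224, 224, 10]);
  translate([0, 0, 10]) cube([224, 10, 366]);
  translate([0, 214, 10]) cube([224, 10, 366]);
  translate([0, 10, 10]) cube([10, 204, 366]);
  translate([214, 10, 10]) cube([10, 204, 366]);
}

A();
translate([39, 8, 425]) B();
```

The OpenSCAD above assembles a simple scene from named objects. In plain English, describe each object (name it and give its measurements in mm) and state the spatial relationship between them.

A is a simple wooden stool: a rectangular seat 315 mm (x) by 283 mm (y), 22 mm thick, top face at z = 425 mm, on four round legs, each 34 mm in diameter. The legs rest on z = 0, each leg's axis is inset half a diameter from the nearest pair of seat edges (so the leg's bounding box is flush with the corner).

B is an open storage box with external size 224×224×376 mm and wall thickness 10 mm (the base is also 10 mm thick). The base covers the whole footprint; the four walls stand on the base, with the y-facing walls full-width and the x-facing walls fitting between their inner faces.

The open box is on top of the stool.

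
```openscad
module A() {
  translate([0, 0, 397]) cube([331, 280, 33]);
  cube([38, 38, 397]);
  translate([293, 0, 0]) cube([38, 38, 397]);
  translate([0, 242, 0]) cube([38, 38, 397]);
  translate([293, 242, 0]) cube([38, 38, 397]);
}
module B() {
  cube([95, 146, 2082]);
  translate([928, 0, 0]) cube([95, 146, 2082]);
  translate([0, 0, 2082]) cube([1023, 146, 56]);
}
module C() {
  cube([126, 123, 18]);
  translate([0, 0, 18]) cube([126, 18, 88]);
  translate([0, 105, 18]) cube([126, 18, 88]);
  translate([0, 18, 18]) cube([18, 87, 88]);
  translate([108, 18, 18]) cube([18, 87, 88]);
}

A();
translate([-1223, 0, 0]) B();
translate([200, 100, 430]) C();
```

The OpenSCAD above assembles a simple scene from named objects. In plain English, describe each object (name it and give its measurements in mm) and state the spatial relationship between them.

A is a four-legged stool. The seat is a 331×280×33 mm slab whose top surface is at z = 430 mm; four square legs, each 38×38 mm in cross-section, run from the floor (z = 0) to the underside of the seat, each flush with a corner of the seat.

B is a door frame. The clear opening is 833 mm wide and 2082 mm high. Two 95 mm wide jambs, 146 mm deep, stand either side of the opening from the floor to the top of the opening. A 56 mm thick head sits across the top of both jambs, spanning the full outside width of the frame.

C is an open storage box with external size 126×123×106 mm and wall thickness 18 mm (the base is also 18 mm thick). The base covers the whole footprint; the four walls stand on the base, with the y-facing walls full-width and the x-facing walls fitting between their inner faces.

The door frame is on the floor beside the stool on its −x side. The open box is on top of the stool.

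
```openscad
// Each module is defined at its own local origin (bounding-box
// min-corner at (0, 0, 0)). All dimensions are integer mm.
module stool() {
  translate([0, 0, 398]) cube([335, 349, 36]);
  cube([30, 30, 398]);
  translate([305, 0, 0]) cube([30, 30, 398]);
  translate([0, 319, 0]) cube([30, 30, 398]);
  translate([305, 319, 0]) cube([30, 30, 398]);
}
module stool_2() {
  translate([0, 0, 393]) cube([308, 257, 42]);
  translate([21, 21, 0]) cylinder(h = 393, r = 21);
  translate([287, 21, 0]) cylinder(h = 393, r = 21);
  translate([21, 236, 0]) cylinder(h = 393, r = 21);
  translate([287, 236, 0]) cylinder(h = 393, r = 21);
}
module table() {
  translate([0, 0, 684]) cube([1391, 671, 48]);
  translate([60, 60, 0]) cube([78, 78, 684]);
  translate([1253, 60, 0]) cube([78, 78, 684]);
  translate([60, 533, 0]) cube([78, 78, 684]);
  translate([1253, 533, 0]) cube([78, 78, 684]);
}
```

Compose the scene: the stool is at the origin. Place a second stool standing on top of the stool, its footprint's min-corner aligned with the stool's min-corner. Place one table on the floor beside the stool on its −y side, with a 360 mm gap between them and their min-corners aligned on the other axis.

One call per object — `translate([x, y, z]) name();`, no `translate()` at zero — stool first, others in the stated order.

stool();
translate([0, 0, 434]) stool_2();
translate([0, -1031, 0]) table();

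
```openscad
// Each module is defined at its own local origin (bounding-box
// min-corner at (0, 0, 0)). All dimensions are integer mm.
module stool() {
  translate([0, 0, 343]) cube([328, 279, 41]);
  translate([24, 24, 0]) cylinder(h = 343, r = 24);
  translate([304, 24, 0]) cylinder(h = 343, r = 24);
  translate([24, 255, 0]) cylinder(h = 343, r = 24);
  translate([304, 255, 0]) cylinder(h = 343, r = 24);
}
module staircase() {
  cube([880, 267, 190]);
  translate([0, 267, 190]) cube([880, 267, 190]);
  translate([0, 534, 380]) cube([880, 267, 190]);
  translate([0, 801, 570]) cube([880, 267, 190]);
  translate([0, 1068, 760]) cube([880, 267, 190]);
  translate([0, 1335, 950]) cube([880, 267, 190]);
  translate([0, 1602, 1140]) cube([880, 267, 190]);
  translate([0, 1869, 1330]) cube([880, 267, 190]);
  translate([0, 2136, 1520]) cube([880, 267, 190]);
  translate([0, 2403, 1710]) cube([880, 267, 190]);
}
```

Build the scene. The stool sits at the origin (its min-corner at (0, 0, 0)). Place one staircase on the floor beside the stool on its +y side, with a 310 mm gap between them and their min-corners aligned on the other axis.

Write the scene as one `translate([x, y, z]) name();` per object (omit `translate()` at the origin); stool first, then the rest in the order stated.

stool();
translate([0, 589, 0]) staircase();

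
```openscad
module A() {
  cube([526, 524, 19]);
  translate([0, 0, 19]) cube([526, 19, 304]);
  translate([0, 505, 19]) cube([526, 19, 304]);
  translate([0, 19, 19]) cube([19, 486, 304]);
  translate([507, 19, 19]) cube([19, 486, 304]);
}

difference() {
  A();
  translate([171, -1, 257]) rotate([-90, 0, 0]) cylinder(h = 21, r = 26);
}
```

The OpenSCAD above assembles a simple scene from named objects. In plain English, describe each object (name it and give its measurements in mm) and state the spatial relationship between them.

A is an open storage box with external size 526×524×323 mm and wall thickness 19 mm (the base is also 19 mm thick). The base covers the whole footprint; the four walls stand on the base, with the y-facing walls full-width and the x-facing walls fitting between their inner faces.

The open box has a circular hole of radius 26 mm through its front wall, centred at (x = 171, z = 257).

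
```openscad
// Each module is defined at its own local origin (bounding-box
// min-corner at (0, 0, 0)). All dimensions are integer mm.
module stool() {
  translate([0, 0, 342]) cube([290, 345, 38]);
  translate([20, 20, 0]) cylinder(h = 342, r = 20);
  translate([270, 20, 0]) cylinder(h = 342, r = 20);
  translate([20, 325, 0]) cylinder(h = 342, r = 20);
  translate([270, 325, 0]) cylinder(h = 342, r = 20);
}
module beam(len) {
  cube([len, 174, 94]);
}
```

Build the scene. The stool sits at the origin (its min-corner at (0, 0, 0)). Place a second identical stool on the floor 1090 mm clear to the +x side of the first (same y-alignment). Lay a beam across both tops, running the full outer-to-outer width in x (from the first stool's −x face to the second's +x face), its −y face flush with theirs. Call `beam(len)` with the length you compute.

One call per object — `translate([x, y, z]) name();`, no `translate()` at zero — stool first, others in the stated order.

stool();
translate([1380, 0, 0]) stool();
translate([0, 0, 380]) beam(1670);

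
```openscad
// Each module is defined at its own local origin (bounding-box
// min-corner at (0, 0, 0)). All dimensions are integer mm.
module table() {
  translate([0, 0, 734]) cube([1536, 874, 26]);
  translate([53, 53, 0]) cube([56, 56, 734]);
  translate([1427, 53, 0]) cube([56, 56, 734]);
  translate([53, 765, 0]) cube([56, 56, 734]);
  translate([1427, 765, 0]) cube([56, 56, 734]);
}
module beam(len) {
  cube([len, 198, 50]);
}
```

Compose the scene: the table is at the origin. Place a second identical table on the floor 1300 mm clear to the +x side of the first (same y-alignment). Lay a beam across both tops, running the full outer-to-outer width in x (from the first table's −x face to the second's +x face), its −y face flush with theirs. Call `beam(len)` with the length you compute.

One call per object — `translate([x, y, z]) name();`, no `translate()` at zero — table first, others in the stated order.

table();
translate([2836, 0, 0]) table();
translate([0, 0, 760]) beam(4372);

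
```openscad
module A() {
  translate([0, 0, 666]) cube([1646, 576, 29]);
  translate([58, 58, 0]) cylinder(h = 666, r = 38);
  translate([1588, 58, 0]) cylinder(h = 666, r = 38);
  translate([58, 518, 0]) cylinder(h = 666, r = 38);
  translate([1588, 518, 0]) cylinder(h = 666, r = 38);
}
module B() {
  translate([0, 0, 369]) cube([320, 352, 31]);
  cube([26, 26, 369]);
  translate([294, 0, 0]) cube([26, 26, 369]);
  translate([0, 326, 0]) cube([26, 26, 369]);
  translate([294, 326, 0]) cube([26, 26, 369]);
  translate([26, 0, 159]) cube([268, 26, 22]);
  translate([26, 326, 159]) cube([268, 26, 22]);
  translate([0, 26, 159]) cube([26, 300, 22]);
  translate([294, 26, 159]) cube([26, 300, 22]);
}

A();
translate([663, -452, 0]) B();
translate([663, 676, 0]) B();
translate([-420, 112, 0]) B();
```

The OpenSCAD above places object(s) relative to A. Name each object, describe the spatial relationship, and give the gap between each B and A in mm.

Each stool's nearest face is 100 mm from the table's bounding box.

A is a table. B is a stool. Three stools sit around the table at the −y, +y, −x sides. The gap between each stool and the table is 100 mm.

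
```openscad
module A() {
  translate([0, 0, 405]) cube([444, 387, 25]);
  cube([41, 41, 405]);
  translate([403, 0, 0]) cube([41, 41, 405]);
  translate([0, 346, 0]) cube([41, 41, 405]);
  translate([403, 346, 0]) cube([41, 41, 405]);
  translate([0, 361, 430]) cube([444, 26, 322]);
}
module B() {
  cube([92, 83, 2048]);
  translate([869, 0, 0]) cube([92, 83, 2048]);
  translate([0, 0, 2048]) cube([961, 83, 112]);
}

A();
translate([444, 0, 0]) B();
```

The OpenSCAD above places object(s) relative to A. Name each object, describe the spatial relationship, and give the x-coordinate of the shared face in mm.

A is a chair. B is a door frame. The door frame is against the chair's +x side, with their −y faces flush. The x-coordinate of the shared face is 444 mm.

The chair's +x face and the door frame's −x face are both at x = 444 mm.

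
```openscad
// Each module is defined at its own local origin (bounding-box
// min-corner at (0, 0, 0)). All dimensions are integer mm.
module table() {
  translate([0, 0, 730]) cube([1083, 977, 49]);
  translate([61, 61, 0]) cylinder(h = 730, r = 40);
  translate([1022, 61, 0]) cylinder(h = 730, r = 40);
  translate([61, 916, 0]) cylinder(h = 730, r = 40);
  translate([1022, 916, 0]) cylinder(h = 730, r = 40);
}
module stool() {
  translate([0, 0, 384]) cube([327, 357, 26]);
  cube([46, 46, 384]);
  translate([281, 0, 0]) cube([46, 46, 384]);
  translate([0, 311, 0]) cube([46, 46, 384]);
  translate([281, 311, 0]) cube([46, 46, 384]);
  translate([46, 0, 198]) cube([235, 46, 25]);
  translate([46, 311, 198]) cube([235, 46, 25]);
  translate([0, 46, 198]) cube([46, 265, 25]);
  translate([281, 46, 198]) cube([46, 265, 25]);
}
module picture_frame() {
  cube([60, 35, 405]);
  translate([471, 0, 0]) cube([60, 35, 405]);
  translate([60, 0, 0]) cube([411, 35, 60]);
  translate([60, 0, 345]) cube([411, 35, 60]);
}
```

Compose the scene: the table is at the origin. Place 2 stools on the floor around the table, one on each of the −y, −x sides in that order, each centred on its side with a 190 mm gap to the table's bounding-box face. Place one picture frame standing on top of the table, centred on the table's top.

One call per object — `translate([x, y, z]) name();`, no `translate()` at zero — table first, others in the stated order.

table();
translate([378, -547, 0]) stool();
translate([-517, 310, 0]) stool();
translate([276, 471, 779]) picture_frame();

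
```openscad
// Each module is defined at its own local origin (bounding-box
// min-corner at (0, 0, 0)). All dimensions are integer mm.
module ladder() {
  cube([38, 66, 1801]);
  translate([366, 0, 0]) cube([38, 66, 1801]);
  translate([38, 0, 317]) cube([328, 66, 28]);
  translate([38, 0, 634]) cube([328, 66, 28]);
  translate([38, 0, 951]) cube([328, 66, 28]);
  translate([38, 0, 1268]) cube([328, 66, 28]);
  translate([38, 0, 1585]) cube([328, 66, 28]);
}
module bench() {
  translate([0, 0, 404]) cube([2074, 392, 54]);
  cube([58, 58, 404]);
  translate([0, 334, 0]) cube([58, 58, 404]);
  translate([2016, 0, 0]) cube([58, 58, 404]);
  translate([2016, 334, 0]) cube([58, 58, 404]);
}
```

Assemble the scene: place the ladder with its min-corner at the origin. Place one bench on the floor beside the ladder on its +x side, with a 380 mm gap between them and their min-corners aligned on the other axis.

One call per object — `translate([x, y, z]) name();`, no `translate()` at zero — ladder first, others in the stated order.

ladder();
translate([784, 0, 0]) bench();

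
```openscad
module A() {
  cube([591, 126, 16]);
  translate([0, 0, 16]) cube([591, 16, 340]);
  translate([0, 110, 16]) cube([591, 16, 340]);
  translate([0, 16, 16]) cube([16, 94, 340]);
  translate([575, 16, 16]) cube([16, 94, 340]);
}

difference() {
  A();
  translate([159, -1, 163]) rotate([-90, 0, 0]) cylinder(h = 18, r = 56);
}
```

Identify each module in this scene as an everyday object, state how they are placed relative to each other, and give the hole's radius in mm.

A is an open box. The open box has a circular hole through its front wall. The hole's radius is 56 mm.

The subtracted cylinder has r = 56 mm.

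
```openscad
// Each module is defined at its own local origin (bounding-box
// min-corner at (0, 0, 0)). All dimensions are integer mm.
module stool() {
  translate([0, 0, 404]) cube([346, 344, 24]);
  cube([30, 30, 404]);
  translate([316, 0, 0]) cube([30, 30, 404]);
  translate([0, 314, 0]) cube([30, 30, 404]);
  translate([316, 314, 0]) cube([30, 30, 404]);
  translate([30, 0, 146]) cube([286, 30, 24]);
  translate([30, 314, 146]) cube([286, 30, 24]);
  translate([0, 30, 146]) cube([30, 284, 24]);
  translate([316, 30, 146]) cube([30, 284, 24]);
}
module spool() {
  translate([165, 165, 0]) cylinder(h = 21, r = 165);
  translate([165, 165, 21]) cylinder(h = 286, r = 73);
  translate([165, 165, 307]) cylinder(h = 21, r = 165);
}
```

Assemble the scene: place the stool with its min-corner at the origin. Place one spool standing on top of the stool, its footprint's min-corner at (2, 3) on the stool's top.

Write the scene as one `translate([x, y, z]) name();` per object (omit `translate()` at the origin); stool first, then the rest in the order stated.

stool();
translate([2, 3, 428]) spool();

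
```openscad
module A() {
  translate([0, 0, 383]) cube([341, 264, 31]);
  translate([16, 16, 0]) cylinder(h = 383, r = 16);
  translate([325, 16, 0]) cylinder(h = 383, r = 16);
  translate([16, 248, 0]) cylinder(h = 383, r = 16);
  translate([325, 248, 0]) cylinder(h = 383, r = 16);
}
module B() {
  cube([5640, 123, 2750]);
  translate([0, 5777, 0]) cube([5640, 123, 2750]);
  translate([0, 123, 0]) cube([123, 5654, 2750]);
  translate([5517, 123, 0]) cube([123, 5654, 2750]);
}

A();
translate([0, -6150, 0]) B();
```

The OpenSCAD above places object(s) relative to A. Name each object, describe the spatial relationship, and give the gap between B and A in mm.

A is a stool. B is a house frame. The house frame is on the floor beside the stool on its −y side. The gap between the house frame and the stool is 250 mm.

The house frame's nearest face is 250 mm from the stool's −y face.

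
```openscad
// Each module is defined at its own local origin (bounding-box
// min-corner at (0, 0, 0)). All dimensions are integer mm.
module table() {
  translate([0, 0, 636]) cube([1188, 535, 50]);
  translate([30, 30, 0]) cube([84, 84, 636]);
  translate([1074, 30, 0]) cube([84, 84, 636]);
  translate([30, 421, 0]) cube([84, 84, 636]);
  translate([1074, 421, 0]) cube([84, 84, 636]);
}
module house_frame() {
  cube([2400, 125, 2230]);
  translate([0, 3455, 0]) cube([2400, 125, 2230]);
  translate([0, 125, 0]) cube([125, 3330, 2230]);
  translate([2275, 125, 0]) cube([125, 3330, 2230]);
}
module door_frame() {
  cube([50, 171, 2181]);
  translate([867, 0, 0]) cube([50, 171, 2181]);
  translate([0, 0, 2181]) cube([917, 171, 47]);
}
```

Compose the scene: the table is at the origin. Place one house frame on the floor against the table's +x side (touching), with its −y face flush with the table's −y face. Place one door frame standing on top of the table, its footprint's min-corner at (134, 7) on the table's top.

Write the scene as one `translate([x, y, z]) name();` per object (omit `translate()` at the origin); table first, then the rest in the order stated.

table();
translate([1188, 0, 0]) house_frame();
translate([134, 7, 686]) door_frame();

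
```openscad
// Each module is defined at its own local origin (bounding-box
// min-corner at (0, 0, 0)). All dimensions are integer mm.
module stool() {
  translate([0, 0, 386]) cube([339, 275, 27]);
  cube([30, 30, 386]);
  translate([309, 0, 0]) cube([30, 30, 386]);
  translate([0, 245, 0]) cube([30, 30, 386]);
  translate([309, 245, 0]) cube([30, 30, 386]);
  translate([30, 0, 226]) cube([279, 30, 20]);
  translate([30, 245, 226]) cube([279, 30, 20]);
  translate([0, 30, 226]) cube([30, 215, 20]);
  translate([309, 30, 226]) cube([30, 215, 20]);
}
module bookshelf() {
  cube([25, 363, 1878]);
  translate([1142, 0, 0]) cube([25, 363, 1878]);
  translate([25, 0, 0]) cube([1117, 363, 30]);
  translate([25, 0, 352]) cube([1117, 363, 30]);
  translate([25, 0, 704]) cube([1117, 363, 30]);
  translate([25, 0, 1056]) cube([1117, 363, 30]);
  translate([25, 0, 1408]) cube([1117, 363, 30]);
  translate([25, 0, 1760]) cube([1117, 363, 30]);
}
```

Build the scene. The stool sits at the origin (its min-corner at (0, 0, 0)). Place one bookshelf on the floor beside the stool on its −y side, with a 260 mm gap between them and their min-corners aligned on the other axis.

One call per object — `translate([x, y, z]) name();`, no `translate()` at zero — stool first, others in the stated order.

stool();
translate([0, -623, 0]) bookshelf();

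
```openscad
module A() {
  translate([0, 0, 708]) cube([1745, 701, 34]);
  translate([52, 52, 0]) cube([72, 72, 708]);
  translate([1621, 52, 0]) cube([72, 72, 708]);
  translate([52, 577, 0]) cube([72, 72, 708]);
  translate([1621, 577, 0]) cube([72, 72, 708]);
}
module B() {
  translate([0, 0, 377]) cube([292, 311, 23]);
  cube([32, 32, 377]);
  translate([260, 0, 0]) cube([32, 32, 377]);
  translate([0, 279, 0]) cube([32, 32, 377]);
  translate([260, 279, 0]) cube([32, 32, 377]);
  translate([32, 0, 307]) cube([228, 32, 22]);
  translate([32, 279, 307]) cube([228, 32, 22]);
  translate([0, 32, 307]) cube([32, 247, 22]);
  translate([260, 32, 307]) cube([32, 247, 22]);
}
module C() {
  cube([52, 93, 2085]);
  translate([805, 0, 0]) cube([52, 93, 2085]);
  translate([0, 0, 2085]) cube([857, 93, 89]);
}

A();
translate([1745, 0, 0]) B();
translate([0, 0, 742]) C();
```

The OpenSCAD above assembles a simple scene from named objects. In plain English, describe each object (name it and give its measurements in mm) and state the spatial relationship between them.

A is a table: top 1745 mm (x) × 701 mm (y), 34 mm thick, upper face at z = 742 mm, on four 72×72 mm square legs, each inset 52 mm from the nearest pair of top edges, running from z = 0 to the bottom of the top.

B is a simple wooden stool: a rectangular seat 292 mm (x) by 311 mm (y), 23 mm thick, top face at z = 400 mm, on four square legs, each 32×32 mm in cross-section. The legs rest on z = 0, each flush with a corner of the seat. Four stretchers, 32 mm wide and 22 mm tall, connect adjacent legs with their undersides at z = 307 mm, each running between the inner faces of the legs it joins and aligned with the legs' outer faces on the other axis.

C is a door frame. The clear opening is 753 mm wide and 2085 mm high. Two 52 mm wide jambs, 93 mm deep, stand either side of the opening from the floor to the top of the opening. A 89 mm thick head sits across the top of both jambs, spanning the full outside width of the frame.

The stool is against the table's +x side, with their −y faces flush. The door frame is on top of the table.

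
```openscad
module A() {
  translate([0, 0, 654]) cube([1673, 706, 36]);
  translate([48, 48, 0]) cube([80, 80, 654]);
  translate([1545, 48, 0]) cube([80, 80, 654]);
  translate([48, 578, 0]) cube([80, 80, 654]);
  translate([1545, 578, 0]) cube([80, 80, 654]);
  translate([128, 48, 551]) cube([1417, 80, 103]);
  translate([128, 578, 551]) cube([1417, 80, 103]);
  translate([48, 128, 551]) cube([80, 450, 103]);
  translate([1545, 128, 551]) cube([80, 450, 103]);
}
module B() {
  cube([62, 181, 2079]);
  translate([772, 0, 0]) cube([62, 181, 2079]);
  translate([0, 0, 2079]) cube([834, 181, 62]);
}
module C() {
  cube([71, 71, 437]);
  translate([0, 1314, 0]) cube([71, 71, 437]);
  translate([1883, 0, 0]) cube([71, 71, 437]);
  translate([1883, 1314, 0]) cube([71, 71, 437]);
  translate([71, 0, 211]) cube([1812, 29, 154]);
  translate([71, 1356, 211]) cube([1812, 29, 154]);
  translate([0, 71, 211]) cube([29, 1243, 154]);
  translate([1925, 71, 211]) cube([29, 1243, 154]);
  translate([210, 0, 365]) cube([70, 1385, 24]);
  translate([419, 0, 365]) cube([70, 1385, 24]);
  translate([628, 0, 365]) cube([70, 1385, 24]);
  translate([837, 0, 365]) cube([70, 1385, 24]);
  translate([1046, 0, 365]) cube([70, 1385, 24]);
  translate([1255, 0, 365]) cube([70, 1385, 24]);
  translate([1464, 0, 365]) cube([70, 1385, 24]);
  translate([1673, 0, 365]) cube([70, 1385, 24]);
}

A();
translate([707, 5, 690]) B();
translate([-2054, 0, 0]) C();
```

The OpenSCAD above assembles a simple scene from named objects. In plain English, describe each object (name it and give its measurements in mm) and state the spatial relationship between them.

A is a table: top 1673 mm (x) × 706 mm (y), 36 mm thick, upper face at z = 690 mm, on four 80×80 mm square legs, each inset 48 mm from the nearest pair of top edges, running from z = 0 to the bottom of the top. Four apron rails, 80 mm thick and 103 mm tall, run between adjacent legs with their top edges flush with the underside of the top and their outer faces flush with the legs' outer faces.

B is a door frame. The clear opening is 710 mm wide and 2079 mm high. Two 62 mm wide jambs, 181 mm deep, stand either side of the opening from the floor to the top of the opening. A 62 mm thick head sits across the top of both jambs, spanning the full outside width of the frame.

C is a bed frame 1954 mm long (x) by 1385 mm wide (y). Four 71×71 mm corner posts, 437 mm tall, at the corners of the footprint. Four rails of 29 mm thickness and 154 mm height run between adjacent posts with their undersides at z = 211 mm, their outer faces flush with the outside of the frame (the two x-running rails run between the posts' inner faces; the two y-running rails run between the posts' inner faces). 8 slats, each 70 mm wide (x) and 24 mm thick, lie across the top of the two x-running rails, running the full 1385 mm width of the frame in y; the slats are evenly spaced along x between the inner faces of the end posts with equal gaps (rounded down to the nearest mm) at the −x end and between each pair — any rounding remainder accumulates at the +x end.

The door frame is on top of the table. The bed frame is on the floor beside the table on its −x side.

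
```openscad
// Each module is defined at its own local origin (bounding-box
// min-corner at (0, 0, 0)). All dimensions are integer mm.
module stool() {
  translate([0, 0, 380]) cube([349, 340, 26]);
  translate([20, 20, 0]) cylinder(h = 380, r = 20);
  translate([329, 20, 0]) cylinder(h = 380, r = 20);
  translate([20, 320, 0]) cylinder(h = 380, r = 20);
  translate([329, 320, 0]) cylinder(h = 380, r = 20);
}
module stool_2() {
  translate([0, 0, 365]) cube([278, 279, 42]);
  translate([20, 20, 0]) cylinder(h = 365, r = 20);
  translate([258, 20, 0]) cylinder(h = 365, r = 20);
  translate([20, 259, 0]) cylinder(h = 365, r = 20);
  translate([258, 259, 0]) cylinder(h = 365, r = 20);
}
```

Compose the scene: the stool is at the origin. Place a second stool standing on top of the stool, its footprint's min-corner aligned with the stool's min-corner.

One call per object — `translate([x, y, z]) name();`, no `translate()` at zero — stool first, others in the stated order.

stool();
translate([0, 0, 406]) stool_2();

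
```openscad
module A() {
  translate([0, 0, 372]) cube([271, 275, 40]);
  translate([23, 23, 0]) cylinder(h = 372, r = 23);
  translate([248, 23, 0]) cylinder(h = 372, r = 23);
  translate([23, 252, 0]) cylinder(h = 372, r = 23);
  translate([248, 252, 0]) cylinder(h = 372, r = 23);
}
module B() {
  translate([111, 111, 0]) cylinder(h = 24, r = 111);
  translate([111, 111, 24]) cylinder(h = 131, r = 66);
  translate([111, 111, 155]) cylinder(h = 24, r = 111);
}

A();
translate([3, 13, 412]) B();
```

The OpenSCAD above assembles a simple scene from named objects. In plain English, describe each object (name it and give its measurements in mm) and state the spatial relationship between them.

A is a simple wooden stool: a rectangular seat 271 mm (x) by 275 mm (y), 40 mm thick, top face at z = 412 mm, on four round legs, each 46 mm in diameter. The legs rest on z = 0, each leg's axis is inset half a diameter from the nearest pair of seat edges (so the leg's bounding box is flush with the corner).

B is a spool: two coaxial disc flanges of radius 111 mm and thickness 24 mm, joined by a core cylinder of radius 66 mm and height 131 mm. The lower flange rests on z = 0 and the three cylinders share a vertical axis.

The spool is on top of the stool.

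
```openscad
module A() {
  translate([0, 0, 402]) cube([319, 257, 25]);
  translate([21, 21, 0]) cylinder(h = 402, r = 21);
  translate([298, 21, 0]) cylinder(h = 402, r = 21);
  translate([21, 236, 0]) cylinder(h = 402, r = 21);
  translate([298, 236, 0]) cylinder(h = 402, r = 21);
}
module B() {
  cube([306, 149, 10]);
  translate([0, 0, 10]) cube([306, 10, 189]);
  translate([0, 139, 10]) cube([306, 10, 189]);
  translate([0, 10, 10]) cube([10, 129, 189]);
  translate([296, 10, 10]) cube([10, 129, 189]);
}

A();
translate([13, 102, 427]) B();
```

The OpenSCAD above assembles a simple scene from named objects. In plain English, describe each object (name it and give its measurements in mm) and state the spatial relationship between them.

A is a four-legged stool. The seat is a 319×257×25 mm slab whose top surface is at z = 427 mm; four round legs, each 42 mm in diameter, run from the floor (z = 0) to the underside of the seat, each leg's axis is inset half a diameter from the nearest pair of seat edges (so the leg's bounding box is flush with the corner).

B is an open-topped rectangular box: outside dimensions 306×149×199 mm, with a uniform wall and base thickness of 10 mm. The base is a full 306×149 slab on the floor; four walls sit on top of the base. The front and back walls (the −y and +y sides) span the full width; the two side walls fit between them.

The open box is on top of the stool.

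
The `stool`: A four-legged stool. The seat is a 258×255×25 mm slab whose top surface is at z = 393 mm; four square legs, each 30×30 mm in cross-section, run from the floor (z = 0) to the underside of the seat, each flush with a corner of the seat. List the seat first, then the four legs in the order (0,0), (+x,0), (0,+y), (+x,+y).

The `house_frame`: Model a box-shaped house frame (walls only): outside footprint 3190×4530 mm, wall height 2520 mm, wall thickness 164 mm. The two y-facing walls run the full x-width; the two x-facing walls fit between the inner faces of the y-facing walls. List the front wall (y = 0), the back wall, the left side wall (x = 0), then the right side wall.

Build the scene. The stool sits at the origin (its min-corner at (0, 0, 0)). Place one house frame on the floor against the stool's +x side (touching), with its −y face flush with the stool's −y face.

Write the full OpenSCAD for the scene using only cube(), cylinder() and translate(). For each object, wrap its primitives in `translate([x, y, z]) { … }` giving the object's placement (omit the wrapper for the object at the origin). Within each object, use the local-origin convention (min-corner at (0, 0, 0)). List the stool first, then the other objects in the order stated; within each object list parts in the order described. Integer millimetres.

translate([0, 0, 368]) cube([258, 255, 25]);
cube([30, 30, 368]);
translate([228, 0, 0]) cube([30, 30, 368]);
translate([0, 225, 0]) cube([30, 30, 368]);
translate([228, 225, 0]) cube([30, 30, 368]);
translate([258, 0, 0]) {
  cube([3190, 164, 2520]);
  translate([0, 4366, 0]) cube([3190, 164, 2520]);
  translate([0, 164, 0]) cube([164, 4202, 2520]);
  translate([3026, 164, 0]) cube([164, 4202, 2520]);
}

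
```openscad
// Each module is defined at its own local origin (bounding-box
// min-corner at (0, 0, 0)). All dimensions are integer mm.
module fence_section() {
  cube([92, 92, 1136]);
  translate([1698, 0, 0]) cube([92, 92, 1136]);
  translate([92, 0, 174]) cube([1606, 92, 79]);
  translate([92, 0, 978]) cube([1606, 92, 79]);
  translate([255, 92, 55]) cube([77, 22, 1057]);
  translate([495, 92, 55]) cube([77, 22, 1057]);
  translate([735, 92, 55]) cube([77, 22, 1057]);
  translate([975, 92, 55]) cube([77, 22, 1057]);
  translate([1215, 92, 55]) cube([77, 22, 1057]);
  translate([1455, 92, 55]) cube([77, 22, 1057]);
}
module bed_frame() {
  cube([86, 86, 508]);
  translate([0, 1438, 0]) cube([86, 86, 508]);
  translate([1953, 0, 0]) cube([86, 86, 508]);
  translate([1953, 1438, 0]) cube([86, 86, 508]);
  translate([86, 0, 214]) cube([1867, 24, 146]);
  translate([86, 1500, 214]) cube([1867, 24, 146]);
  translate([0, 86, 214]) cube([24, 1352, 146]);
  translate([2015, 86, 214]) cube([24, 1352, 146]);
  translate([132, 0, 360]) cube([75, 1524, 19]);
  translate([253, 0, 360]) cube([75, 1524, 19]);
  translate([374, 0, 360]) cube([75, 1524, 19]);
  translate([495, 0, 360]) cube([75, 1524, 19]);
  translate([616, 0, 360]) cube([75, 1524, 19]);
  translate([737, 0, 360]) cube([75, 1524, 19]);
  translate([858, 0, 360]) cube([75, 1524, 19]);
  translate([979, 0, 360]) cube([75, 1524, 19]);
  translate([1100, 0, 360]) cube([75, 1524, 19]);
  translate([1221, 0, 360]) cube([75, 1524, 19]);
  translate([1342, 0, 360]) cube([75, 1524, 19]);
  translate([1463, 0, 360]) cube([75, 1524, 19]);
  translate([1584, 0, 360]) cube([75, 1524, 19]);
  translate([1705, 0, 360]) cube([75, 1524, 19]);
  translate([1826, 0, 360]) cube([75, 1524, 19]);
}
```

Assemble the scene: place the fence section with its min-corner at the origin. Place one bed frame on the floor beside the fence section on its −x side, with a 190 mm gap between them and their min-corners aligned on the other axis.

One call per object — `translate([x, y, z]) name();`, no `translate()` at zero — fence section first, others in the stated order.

fence_section();
translate([-2229, 0, 0]) bed_frame();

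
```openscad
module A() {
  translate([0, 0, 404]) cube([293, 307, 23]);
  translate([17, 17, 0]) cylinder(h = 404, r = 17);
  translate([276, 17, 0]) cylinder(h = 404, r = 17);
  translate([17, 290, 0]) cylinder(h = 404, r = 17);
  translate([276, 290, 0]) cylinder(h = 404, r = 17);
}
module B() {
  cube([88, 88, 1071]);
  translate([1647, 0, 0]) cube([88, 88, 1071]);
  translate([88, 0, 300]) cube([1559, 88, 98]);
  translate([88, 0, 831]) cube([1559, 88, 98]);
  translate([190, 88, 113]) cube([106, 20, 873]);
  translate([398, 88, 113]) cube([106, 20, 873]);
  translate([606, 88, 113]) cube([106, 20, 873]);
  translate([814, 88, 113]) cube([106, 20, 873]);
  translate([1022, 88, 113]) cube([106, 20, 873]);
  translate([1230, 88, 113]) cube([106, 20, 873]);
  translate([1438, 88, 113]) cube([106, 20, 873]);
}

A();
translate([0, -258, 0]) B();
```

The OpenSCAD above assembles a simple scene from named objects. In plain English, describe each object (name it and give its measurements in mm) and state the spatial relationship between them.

A is a four-legged stool. The seat is 293×307 mm, 23 mm thick, top at z = 427 mm. It stands on four round legs, each 34 mm in diameter, from z = 0 to the seat underside, each leg's axis is inset half a diameter from the nearest pair of seat edges (so the leg's bounding box is flush with the corner).

B is a fence section. Two 88×88 mm posts, 1071 mm tall, stand on the floor with a clear span of 1559 mm between their inner faces. Two horizontal rails of 88×98 mm section span the gap between the posts with their undersides at z = 300 mm and z = 831 mm, flush with the posts' −y face. 7 pickets, each 106 mm wide, 20 mm thick and 873 mm tall, are fixed to the +y face of the rails with their bottoms at z = 113 mm, evenly spaced across the span with equal gaps (rounded down to the nearest mm) at the −x end and between each pair — any rounding remainder accumulates at the +x end.

The fence section is on the floor beside the stool on its −y side.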